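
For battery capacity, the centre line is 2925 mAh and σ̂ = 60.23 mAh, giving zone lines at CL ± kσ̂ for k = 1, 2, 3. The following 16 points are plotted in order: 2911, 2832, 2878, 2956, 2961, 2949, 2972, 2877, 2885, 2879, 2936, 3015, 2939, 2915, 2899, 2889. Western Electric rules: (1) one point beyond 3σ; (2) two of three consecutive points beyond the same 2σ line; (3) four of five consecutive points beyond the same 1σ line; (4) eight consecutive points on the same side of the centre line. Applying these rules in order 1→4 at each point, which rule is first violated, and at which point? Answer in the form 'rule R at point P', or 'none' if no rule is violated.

none

Zone of each point (C = within 1σ̂, B = 1σ̂–2σ̂, A = 2σ̂–3σ̂, * = beyond 3σ̂; sign = side of CL): 1:-C, 2:-B, 3:-C, 4:+C, 5:+C, 6:+C, 7:+C, 8:-C, 9:-C, 10:-C, 11:+C, 12:+B, 13:+C, 14:-C, 15:-C, 16:-C
No rule fires across all 16 points.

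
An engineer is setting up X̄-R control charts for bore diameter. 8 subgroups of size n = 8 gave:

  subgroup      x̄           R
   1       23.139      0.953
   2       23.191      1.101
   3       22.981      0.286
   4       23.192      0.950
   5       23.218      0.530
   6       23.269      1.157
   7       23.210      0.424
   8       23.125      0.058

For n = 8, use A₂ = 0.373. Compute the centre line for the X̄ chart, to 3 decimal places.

X̄̄ = (23.139 + 23.191 + 22.981 + 23.192 + 23.218 + 23.269 + 23.210 + 23.125) / 8 = 185.3250 / 8 = 23.1656
CL = X̄̄ = 23.1656

23.166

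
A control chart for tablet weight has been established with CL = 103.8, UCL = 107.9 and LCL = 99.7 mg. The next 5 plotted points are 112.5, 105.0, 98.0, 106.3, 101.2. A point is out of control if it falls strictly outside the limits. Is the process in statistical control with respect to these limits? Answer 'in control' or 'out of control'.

Compare each point to [99.7, 107.9]: sample 1 = 112.5 > UCL; sample 3 = 98.0 < LCL.

out of control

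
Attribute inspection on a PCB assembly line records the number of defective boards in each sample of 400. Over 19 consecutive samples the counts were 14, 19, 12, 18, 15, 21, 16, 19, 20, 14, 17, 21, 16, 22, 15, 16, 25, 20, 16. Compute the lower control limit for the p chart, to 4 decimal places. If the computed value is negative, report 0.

p̄ = Σdᵢ / (k·n) = 336 / (19 × 400) = 0.04421
LCL = p̄ − 3·√(p̄(1−p̄)/n) = 0.04421 − 3 × 0.01028 = 0.01338

0.0134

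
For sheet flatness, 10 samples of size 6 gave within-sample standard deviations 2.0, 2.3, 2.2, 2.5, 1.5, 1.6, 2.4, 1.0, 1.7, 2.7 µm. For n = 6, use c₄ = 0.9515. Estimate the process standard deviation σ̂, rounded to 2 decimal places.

s̄ = (2.0 + 2.3 + 2.2 + 2.5 + 1.5 + 1.6 + 2.4 + 1.0 + 1.7 + 2.7) / 10 = 1.9900
σ̂ = s̄ / c₄ = 1.9900 / 0.9515 = 2.0914

2.09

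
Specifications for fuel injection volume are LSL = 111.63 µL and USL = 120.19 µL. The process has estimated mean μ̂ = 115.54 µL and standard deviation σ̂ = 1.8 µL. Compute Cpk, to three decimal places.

Cpu = (USL − μ̂) / (3σ̂) = (120.19 − 115.54) / (3 × 1.8) = 0.8611; Cpl = (μ̂ − LSL) / (3σ̂) = (115.54 − 111.63) / (3 × 1.8) = 0.7241; Cpk = min(Cpu, Cpl) = 0.7241

0.724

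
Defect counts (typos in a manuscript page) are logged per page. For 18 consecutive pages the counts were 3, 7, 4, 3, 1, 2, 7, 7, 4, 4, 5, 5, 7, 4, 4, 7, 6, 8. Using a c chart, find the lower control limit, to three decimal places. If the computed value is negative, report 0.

c̄ = (3 + 7 + 4 + 3 + 1 + 2 + 7 + 7 + 4 + 4 + 5 + 5 + 7 + 4 + 4 + 7 + 6 + 8) / 18 = 88 / 18 = 4.8889
LCL = c̄ − 3√c̄ = 4.8889 − 3 × 2.2111 = -1.7444 → 0 (cannot be negative)

0.000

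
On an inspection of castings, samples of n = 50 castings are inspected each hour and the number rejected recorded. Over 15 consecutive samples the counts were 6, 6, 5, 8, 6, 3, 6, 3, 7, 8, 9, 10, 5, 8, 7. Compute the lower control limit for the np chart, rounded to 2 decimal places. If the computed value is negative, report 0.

0.00

p̄ = Σdᵢ / (k·n) = 97 / (15 × 50) = 0.12933
LCL = np̄ − 3·√(np̄(1−p̄)) = 6.4667 − 3 × 2.3728 = -0.6518 → 0 (negative, so LCL = 0)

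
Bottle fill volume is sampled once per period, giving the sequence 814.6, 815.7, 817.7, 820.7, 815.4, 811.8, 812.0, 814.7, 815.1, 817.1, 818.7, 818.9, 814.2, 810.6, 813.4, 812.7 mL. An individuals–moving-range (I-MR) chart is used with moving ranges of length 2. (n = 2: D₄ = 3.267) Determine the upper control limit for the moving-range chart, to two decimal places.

7.38

Moving ranges: 1.1, 2.0, 3.0, 5.3, 3.6, 0.2, 2.7, 0.4, 2.0, 1.6, 0.2, 4.7, 3.6, 2.8, 0.7; M̄R̄ = 33.9000 / 15 = 2.2600
UCL_MR = D₄·M̄R̄ = 3.267 × 2.2600 = 7.3834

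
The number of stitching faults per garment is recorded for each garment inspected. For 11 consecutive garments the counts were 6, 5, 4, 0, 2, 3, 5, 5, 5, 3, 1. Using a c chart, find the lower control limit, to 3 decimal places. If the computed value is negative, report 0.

0.000

c̄ = (6 + 5 + 4 + 0 + 2 + 3 + 5 + 5 + 5 + 3 + 1) / 11 = 39 / 11 = 3.5455
LCL = c̄ − 3√c̄ = 3.5455 − 3 × 1.8829 = -2.1034 → 0 (cannot be negative)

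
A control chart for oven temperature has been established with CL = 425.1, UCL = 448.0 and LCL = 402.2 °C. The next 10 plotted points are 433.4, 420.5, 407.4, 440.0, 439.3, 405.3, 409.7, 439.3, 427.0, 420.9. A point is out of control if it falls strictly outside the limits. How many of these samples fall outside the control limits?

All 10 points lie within [402.2, 448.0].

0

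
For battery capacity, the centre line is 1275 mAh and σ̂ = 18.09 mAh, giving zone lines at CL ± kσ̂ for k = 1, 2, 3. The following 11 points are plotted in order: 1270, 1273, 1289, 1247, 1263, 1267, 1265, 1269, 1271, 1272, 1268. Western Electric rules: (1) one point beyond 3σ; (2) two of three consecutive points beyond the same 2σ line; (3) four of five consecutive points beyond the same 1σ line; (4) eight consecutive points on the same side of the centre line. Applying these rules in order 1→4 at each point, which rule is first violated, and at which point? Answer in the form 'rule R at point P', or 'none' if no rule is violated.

rule 4 at point 11

Zone of each point (C = within 1σ̂, B = 1σ̂–2σ̂, A = 2σ̂–3σ̂, * = beyond 3σ̂; sign = side of CL): 1:-C, 2:-C, 3:+C, 4:-B, 5:-C, 6:-C, 7:-C, 8:-C, 9:-C, 10:-C, 11:-C
Rule 4 (eight consecutive points on the same side of the centre line) is satisfied at point 11.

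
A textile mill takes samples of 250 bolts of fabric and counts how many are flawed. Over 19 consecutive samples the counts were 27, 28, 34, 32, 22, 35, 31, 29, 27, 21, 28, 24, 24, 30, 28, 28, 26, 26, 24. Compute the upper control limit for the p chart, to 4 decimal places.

p̄ = Σdᵢ / (k·n) = 524 / (19 × 250) = 0.11032
UCL = p̄ + 3·√(p̄(1−p̄)/n) = 0.11032 + 3 × √(0.11032×0.88968/250) = 0.11032 + 3 × 0.01981 = 0.16976

0.1698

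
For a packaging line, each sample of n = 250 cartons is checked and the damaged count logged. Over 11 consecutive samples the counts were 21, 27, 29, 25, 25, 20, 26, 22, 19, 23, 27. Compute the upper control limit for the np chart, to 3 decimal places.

37.974

p̄ = Σdᵢ / (k·n) = 264 / (11 × 250) = 0.09600
UCL = np̄ + 3·√(np̄(1−p̄)) = 24.0000 + 3 × √(24.0000×0.90400) = 24.0000 + 3 × 4.6579 = 37.9737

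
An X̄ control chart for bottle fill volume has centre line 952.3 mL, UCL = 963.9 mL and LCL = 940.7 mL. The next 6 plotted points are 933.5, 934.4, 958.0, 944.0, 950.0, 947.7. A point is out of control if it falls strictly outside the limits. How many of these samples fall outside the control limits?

2

Compare each point to [940.7, 963.9]: sample 1 = 933.5 < LCL; sample 2 = 934.4 < LCL.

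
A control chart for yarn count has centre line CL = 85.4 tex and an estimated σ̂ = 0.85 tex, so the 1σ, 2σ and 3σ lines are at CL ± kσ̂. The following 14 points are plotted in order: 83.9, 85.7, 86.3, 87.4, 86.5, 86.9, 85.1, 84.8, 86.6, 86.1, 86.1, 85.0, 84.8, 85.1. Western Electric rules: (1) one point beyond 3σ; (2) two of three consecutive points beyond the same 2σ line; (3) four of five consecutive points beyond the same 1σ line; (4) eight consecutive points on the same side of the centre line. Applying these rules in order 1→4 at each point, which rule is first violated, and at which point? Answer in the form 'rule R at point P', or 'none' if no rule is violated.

rule 3 at point 6

Zone of each point (C = within 1σ̂, B = 1σ̂–2σ̂, A = 2σ̂–3σ̂, * = beyond 3σ̂; sign = side of CL): 1:-B, 2:+C, 3:+B, 4:+A, 5:+B, 6:+B, 7:-C, 8:-C, 9:+B, 10:+C, 11:+C, 12:-C, 13:-C, 14:-C
Rule 3 (four of five consecutive points beyond the same 1σ limit) is satisfied at point 6.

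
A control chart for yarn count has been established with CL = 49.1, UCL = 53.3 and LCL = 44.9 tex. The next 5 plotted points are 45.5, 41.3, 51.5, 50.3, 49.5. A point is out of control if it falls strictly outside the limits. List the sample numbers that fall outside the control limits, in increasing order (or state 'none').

Compare each point to [44.9, 53.3]: sample 2 = 41.3 < LCL.

2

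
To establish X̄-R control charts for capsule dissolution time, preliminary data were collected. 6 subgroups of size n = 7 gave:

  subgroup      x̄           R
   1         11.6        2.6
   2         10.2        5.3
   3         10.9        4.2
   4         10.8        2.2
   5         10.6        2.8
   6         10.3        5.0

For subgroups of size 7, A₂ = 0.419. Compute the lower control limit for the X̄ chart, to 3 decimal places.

9.190

X̄̄ = (11.6 + 10.2 + 10.9 + 10.8 + 10.6 + 10.3) / 6 = 64.4000 / 6 = 10.7333
R̄ = (2.6 + 5.3 + 4.2 + 2.2 + 2.8 + 5.0) / 6 = 22.1000 / 6 = 3.6833
LCL = X̄̄ − A₂·R̄ = 10.7333 − 0.419 × 3.6833 = 9.1900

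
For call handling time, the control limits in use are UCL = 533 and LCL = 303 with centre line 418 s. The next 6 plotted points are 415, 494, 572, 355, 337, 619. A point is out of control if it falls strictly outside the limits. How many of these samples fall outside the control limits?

Compare each point to [303, 533]: sample 3 = 572 > UCL; sample 6 = 619 > UCL.

2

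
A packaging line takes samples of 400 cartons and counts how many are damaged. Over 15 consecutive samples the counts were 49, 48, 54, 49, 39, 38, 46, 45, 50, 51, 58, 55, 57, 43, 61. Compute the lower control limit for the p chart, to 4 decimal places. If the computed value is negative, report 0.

0.0744

p̄ = Σdᵢ / (k·n) = 743 / (15 × 400) = 0.12383
LCL = p̄ − 3·√(p̄(1−p̄)/n) = 0.12383 − 3 × 0.01647 = 0.07442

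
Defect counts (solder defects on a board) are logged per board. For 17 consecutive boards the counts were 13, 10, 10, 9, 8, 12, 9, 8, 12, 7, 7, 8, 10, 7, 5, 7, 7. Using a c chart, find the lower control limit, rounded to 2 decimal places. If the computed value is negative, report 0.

0.00

c̄ = (13 + 10 + 10 + 9 + 8 + 12 + 9 + 8 + 12 + 7 + 7 + 8 + 10 + 7 + 5 + 7 + 7) / 17 = 149 / 17 = 8.7647
LCL = c̄ − 3√c̄ = 8.7647 − 3 × 2.9605 = -0.1169 → 0 (cannot be negative)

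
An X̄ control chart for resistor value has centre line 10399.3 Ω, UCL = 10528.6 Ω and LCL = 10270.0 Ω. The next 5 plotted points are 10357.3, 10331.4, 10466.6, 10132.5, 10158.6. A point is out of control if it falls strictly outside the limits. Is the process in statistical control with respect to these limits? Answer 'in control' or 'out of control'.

Compare each point to [10270.0, 10528.6]: sample 4 = 10132.5 < LCL; sample 5 = 10158.6 < LCL.

out of control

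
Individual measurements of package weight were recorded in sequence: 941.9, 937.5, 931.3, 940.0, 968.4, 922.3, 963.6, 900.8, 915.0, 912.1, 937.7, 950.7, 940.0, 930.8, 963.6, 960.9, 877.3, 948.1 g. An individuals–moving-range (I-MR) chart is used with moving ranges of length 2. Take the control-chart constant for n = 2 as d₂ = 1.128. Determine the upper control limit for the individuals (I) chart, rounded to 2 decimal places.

X̄ = (941.9 + 937.5 + 931.3 + 940.0 + 968.4 + 922.3 + 963.6 + 900.8 + 915.0 + 912.1 + 937.7 + 950.7 + 940.0 + 930.8 + 963.6 + 960.9 + 877.3 + 948.1) / 18 = 935.6667
Moving ranges: 4.4, 6.2, 8.7, 28.4, 46.1, 41.3, 62.8, 14.2, 2.9, 25.6, 13.0, 10.7, 9.2, 32.8, 2.7, 83.6, 70.8; M̄R̄ = 463.4000 / 17 = 27.2588
UCL = X̄ + 3·M̄R̄/d₂ = 935.6667 + 3 × 27.2588 / 1.128 = 1008.1635

1008.16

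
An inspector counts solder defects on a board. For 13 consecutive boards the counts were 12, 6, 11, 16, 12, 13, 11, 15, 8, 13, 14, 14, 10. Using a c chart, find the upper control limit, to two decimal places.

22.28

c̄ = (12 + 6 + 11 + 16 + 12 + 13 + 11 + 15 + 8 + 13 + 14 + 14 + 10) / 13 = 155 / 13 = 11.9231
UCL = c̄ + 3√c̄ = 11.9231 + 3 × √11.9231 = 11.9231 + 3 × 3.4530 = 22.2820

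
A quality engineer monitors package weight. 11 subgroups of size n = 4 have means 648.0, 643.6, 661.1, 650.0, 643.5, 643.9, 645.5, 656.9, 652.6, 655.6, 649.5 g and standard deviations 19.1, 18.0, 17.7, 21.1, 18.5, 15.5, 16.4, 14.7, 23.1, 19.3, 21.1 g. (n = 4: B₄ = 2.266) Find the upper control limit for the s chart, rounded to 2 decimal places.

s̄ = (19.1 + 18.0 + 17.7 + 21.1 + 18.5 + 15.5 + 16.4 + 14.7 + 23.1 + 19.3 + 21.1) / 11 = 18.5909
UCL_s = B₄·s̄ = 2.266 × 18.5909 = 42.1270

42.13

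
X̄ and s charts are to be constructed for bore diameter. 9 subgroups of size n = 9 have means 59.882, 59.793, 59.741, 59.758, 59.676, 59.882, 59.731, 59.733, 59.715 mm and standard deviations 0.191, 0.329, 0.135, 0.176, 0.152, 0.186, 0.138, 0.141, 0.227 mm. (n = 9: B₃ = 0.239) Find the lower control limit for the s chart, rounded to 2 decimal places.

s̄ = (0.191 + 0.329 + 0.135 + 0.176 + 0.152 + 0.186 + 0.138 + 0.141 + 0.227) / 9 = 0.1861
LCL_s = B₃·s̄ = 0.239 × 0.1861 = 0.0445

0.04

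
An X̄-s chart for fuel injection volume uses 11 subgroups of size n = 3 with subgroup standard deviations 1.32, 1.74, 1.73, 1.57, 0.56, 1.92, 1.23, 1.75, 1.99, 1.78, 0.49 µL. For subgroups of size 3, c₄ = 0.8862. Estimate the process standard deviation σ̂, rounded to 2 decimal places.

1.65

s̄ = (1.32 + 1.74 + 1.73 + 1.57 + 0.56 + 1.92 + 1.23 + 1.75 + 1.99 + 1.78 + 0.49) / 11 = 1.4618
σ̂ = s̄ / c₄ = 1.4618 / 0.8862 = 1.6495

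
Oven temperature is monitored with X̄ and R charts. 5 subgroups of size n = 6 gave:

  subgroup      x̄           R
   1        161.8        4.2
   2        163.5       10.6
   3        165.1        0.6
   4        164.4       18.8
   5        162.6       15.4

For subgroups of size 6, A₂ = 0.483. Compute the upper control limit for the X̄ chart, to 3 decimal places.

X̄̄ = (161.8 + 163.5 + 165.1 + 164.4 + 162.6) / 5 = 817.4000 / 5 = 163.4800
R̄ = (4.2 + 10.6 + 0.6 + 18.8 + 15.4) / 5 = 49.6000 / 5 = 9.9200
UCL = X̄̄ + A₂·R̄ = 163.4800 + 0.483 × 9.9200 = 168.2714

168.271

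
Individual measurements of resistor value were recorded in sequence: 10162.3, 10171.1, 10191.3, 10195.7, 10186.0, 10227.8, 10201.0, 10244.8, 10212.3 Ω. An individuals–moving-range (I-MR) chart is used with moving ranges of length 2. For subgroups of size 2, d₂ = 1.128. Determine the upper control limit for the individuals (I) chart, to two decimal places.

X̄ = (10162.3 + 10171.1 + 10191.3 + 10195.7 + 10186.0 + 10227.8 + 10201.0 + 10244.8 + 10212.3) / 9 = 10199.1444
Moving ranges: 8.8, 20.2, 4.4, 9.7, 41.8, 26.8, 43.8, 32.5; M̄R̄ = 188.0000 / 8 = 23.5000
UCL = X̄ + 3·M̄R̄/d₂ = 10199.1444 + 3 × 23.5000 / 1.128 = 10261.6444

10261.64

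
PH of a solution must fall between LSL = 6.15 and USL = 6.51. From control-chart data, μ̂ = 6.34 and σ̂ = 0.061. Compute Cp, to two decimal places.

0.98

Cp = (USL − LSL) / (6σ̂) = (6.51 − 6.15) / (6 × 0.061) = 0.3600 / 0.3660 = 0.9836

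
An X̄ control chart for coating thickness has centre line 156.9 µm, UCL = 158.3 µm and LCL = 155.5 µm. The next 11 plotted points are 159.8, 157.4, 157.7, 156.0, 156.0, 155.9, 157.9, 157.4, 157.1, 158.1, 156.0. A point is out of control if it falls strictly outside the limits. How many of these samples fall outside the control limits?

1

Compare each point to [155.5, 158.3]: sample 1 = 159.8 > UCL.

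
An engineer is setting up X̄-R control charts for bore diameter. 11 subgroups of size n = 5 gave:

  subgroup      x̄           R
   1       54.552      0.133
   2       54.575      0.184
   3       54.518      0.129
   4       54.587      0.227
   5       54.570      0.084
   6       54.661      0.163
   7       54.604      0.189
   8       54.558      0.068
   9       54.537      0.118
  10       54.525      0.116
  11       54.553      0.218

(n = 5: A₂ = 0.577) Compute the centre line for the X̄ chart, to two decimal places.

54.57

X̄̄ = (54.552 + 54.575 + 54.518 + 54.587 + 54.570 + 54.661 + 54.604 + 54.558 + 54.537 + 54.525 + 54.553) / 11 = 600.2400 / 11 = 54.5673
CL = X̄̄ = 54.5673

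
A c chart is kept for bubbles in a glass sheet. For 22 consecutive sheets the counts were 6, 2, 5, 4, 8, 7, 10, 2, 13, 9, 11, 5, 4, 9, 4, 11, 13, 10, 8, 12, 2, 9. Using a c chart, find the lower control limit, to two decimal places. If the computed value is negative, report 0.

0.00

c̄ = (6 + 2 + 5 + 4 + 8 + 7 + 10 + 2 + 13 + 9 + 11 + 5 + 4 + 9 + 4 + 11 + 13 + 10 + 8 + 12 + 2 + 9) / 22 = 164 / 22 = 7.4545
LCL = c̄ − 3√c̄ = 7.4545 − 3 × 2.7303 = -0.7364 → 0 (cannot be negative)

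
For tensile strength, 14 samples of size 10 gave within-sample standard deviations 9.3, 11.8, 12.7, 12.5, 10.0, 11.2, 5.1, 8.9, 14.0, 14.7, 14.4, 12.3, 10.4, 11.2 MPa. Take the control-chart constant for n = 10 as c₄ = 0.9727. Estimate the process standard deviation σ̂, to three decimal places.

s̄ = (9.3 + 11.8 + 12.7 + 12.5 + 10.0 + 11.2 + 5.1 + 8.9 + 14.0 + 14.7 + 14.4 + 12.3 + 10.4 + 11.2) / 14 = 11.3214
σ̂ = s̄ / c₄ = 11.3214 / 0.9727 = 11.6392

11.639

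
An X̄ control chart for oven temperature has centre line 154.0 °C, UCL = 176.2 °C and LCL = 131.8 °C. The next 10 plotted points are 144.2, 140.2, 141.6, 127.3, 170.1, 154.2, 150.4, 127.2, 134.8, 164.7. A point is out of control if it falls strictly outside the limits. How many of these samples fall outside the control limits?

2

Compare each point to [131.8, 176.2]: sample 4 = 127.3 < LCL; sample 8 = 127.2 < LCL.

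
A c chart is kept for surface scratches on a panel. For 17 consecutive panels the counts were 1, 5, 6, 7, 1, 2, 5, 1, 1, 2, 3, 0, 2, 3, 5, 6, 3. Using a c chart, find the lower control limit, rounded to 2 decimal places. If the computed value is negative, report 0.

0.00

c̄ = (1 + 5 + 6 + 7 + 1 + 2 + 5 + 1 + 1 + 2 + 3 + 0 + 2 + 3 + 5 + 6 + 3) / 17 = 53 / 17 = 3.1176
LCL = c̄ − 3√c̄ = 3.1176 − 3 × 1.7657 = -2.1794 → 0 (cannot be negative)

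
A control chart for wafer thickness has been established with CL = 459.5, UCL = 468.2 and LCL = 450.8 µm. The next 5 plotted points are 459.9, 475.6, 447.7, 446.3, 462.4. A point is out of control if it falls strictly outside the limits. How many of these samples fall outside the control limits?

3

Compare each point to [450.8, 468.2]: sample 2 = 475.6 > UCL; sample 3 = 447.7 < LCL; sample 4 = 446.3 < LCL.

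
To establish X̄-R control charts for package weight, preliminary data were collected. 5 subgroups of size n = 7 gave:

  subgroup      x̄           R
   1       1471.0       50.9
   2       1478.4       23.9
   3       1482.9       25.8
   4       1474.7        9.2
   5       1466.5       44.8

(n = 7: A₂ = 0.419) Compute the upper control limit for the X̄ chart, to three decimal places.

X̄̄ = (1471.0 + 1478.4 + 1482.9 + 1474.7 + 1466.5) / 5 = 7373.5000 / 5 = 1474.7000
R̄ = (50.9 + 23.9 + 25.8 + 9.2 + 44.8) / 5 = 154.6000 / 5 = 30.9200
UCL = X̄̄ + A₂·R̄ = 1474.7000 + 0.419 × 30.9200 = 1487.6555

1487.655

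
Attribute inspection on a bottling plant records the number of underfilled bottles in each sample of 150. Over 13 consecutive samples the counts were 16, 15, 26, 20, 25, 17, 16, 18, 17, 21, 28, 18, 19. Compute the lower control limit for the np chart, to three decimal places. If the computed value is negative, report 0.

p̄ = Σdᵢ / (k·n) = 256 / (13 × 150) = 0.13128
LCL = np̄ − 3·√(np̄(1−p̄)) = 19.6923 − 3 × 4.1361 = 7.2841

7.284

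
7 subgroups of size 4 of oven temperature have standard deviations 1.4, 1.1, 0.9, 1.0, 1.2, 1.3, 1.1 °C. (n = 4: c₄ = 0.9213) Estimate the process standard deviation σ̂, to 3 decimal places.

s̄ = (1.4 + 1.1 + 0.9 + 1.0 + 1.2 + 1.3 + 1.1) / 7 = 1.1429
σ̂ = s̄ / c₄ = 1.1429 / 0.9213 = 1.2405

1.240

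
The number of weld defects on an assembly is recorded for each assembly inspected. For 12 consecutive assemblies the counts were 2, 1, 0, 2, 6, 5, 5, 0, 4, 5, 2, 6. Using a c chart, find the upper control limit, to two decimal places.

8.51

c̄ = (2 + 1 + 0 + 2 + 6 + 5 + 5 + 0 + 4 + 5 + 2 + 6) / 12 = 38 / 12 = 3.1667
UCL = c̄ + 3√c̄ = 3.1667 + 3 × √3.1667 = 3.1667 + 3 × 1.7795 = 8.5052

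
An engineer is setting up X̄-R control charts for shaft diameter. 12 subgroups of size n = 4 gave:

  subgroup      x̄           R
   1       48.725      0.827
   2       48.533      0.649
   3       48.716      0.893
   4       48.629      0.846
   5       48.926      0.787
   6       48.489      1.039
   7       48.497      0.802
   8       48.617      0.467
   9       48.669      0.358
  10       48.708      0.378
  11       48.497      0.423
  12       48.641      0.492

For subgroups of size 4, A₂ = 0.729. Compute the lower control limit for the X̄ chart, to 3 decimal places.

48.154

X̄̄ = (48.725 + 48.533 + 48.716 + 48.629 + 48.926 + 48.489 + 48.497 + 48.617 + 48.669 + 48.708 + 48.497 + 48.641) / 12 = 583.6470 / 12 = 48.6372
R̄ = (0.827 + 0.649 + 0.893 + 0.846 + 0.787 + 1.039 + 0.802 + 0.467 + 0.358 + 0.378 + 0.423 + 0.492) / 12 = 7.9610 / 12 = 0.6634
LCL = X̄̄ − A₂·R̄ = 48.6372 − 0.729 × 0.6634 = 48.1536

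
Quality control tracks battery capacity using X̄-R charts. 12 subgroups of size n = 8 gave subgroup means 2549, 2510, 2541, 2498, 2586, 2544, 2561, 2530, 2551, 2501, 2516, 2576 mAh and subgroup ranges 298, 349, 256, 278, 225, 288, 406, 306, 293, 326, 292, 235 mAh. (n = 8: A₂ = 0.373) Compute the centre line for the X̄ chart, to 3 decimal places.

X̄̄ = (2549 + 2510 + 2541 + 2498 + 2586 + 2544 + 2561 + 2530 + 2551 + 2501 + 2516 + 2576) / 12 = 30463.0000 / 12 = 2538.5833
CL = X̄̄ = 2538.5833

2538.583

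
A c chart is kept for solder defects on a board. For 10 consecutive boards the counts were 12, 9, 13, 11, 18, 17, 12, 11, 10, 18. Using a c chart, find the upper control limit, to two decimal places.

23.96

c̄ = (12 + 9 + 13 + 11 + 18 + 17 + 12 + 11 + 10 + 18) / 10 = 131 / 10 = 13.1000
UCL = c̄ + 3√c̄ = 13.1000 + 3 × √13.1000 = 13.1000 + 3 × 3.6194 = 23.9582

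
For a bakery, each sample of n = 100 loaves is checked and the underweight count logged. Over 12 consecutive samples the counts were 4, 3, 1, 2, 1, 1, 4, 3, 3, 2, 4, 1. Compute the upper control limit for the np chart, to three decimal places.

p̄ = Σdᵢ / (k·n) = 29 / (12 × 100) = 0.02417
UCL = np̄ + 3·√(np̄(1−p̄)) = 2.4167 + 3 × √(2.4167×0.97583) = 2.4167 + 3 × 1.5357 = 7.0237

7.024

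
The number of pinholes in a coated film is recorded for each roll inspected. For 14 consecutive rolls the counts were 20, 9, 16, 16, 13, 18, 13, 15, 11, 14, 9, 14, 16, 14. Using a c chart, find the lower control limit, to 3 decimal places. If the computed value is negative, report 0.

2.861

c̄ = (20 + 9 + 16 + 16 + 13 + 18 + 13 + 15 + 11 + 14 + 9 + 14 + 16 + 14) / 14 = 198 / 14 = 14.1429
LCL = c̄ − 3√c̄ = 14.1429 − 3 × 3.7607 = 2.8608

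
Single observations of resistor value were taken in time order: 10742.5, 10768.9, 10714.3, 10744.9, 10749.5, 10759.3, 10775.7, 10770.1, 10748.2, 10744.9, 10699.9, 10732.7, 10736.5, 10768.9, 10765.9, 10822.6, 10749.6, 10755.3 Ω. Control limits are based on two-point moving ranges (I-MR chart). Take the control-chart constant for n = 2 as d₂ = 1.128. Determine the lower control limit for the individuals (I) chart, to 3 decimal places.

10686.178

X̄ = (10742.5 + 10768.9 + 10714.3 + 10744.9 + 10749.5 + 10759.3 + 10775.7 + 10770.1 + 10748.2 + 10744.9 + 10699.9 + 10732.7 + 10736.5 + 10768.9 + 10765.9 + 10822.6 + 10749.6 + 10755.3) / 18 = 10752.7611
Moving ranges: 26.4, 54.6, 30.6, 4.6, 9.8, 16.4, 5.6, 21.9, 3.3, 45.0, 32.8, 3.8, 32.4, 3.0, 56.7, 73.0, 5.7; M̄R̄ = 425.6000 / 17 = 25.0353
LCL = X̄ − 3·M̄R̄/d₂ = 10752.7611 − 3 × 25.0353 / 1.128 = 10686.1779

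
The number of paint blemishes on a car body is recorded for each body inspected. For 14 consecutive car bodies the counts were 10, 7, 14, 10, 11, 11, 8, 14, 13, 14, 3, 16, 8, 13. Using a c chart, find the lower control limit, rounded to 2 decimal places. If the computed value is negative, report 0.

0.97

c̄ = (10 + 7 + 14 + 10 + 11 + 11 + 8 + 14 + 13 + 14 + 3 + 16 + 8 + 13) / 14 = 152 / 14 = 10.8571
LCL = c̄ − 3√c̄ = 10.8571 − 3 × 3.2950 = 0.9721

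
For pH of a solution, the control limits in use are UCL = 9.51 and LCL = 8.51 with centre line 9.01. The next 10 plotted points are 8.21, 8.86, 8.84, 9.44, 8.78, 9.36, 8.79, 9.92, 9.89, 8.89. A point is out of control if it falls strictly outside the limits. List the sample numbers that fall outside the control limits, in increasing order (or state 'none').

Compare each point to [8.51, 9.51]: sample 1 = 8.21 < LCL; sample 8 = 9.92 > UCL; sample 9 = 9.89 > UCL.

1, 8, 9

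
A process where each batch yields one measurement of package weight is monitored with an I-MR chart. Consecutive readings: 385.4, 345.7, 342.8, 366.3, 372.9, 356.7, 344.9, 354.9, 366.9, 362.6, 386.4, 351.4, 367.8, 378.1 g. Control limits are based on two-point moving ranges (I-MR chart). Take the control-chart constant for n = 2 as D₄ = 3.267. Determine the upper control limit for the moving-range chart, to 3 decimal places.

Moving ranges: 39.7, 2.9, 23.5, 6.6, 16.2, 11.8, 10.0, 12.0, 4.3, 23.8, 35.0, 16.4, 10.3; M̄R̄ = 212.5000 / 13 = 16.3462
UCL_MR = D₄·M̄R̄ = 3.267 × 16.3462 = 53.4029

53.403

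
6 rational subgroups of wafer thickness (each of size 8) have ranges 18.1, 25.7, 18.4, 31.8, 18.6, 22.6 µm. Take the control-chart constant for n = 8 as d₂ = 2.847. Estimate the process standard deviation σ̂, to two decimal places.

7.91

R̄ = (18.1 + 25.7 + 18.4 + 31.8 + 18.6 + 22.6) / 6 = 22.5333
σ̂ = R̄ / d₂ = 22.5333 / 2.847 = 7.9148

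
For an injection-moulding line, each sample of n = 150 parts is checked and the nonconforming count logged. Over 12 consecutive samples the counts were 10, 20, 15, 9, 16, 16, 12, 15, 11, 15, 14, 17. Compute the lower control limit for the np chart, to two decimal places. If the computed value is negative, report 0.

p̄ = Σdᵢ / (k·n) = 170 / (12 × 150) = 0.09444
LCL = np̄ − 3·√(np̄(1−p̄)) = 14.1667 − 3 × 3.5817 = 3.4215

3.42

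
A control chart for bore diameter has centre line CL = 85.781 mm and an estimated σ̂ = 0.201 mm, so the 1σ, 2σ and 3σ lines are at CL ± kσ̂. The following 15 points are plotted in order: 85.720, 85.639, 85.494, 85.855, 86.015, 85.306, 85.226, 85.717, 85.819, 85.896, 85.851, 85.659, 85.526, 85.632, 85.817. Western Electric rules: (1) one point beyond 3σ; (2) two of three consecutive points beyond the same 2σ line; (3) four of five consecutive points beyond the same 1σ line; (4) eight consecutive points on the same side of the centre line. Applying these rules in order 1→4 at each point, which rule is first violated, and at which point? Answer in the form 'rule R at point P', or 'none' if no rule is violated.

rule 2 at point 7

Zone of each point (C = within 1σ̂, B = 1σ̂–2σ̂, A = 2σ̂–3σ̂, * = beyond 3σ̂; sign = side of CL): 1:-C, 2:-C, 3:-B, 4:+C, 5:+B, 6:-A, 7:-A, 8:-C, 9:+C, 10:+C, 11:+C, 12:-C, 13:-B, 14:-C, 15:+C
Rule 2 (two of three consecutive points beyond the same 2σ limit) is satisfied at point 7.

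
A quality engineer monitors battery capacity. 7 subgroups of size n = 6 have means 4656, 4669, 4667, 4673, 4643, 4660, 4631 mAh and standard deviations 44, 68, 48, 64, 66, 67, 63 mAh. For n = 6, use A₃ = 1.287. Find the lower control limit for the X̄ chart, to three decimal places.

4579.780

X̄̄ = (4656 + 4669 + 4667 + 4673 + 4643 + 4660 + 4631) / 7 = 4657.0000
s̄ = (44 + 68 + 48 + 64 + 66 + 67 + 63) / 7 = 60.0000
LCL = X̄̄ − A₃·s̄ = 4657.0000 − 1.287 × 60.0000 = 4579.7800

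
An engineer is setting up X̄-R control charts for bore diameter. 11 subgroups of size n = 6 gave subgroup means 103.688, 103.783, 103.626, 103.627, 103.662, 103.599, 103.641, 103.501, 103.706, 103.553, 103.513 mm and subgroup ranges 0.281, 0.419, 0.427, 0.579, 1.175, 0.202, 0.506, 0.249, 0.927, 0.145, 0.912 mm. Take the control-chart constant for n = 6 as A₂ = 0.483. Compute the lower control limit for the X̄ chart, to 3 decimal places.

X̄̄ = (103.688 + 103.783 + 103.626 + 103.627 + 103.662 + 103.599 + 103.641 + 103.501 + 103.706 + 103.553 + 103.513) / 11 = 1139.8990 / 11 = 103.6272
R̄ = (0.281 + 0.419 + 0.427 + 0.579 + 1.175 + 0.202 + 0.506 + 0.249 + 0.927 + 0.145 + 0.912) / 11 = 5.8220 / 11 = 0.5293
LCL = X̄̄ − A₂·R̄ = 103.6272 − 0.483 × 0.5293 = 103.3715

103.372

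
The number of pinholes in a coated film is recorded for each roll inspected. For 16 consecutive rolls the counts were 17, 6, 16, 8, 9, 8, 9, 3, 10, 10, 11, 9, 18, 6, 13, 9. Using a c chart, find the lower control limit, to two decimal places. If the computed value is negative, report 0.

c̄ = (17 + 6 + 16 + 8 + 9 + 8 + 9 + 3 + 10 + 10 + 11 + 9 + 18 + 6 + 13 + 9) / 16 = 162 / 16 = 10.1250
LCL = c̄ − 3√c̄ = 10.1250 − 3 × 3.1820 = 0.5791

0.58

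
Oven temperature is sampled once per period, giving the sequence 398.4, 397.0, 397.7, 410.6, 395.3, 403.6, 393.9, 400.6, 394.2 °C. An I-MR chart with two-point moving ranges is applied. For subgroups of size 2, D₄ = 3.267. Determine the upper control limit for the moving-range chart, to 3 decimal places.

Moving ranges: 1.4, 0.7, 12.9, 15.3, 8.3, 9.7, 6.7, 6.4; M̄R̄ = 61.4000 / 8 = 7.6750
UCL_MR = D₄·M̄R̄ = 3.267 × 7.6750 = 25.0742

25.074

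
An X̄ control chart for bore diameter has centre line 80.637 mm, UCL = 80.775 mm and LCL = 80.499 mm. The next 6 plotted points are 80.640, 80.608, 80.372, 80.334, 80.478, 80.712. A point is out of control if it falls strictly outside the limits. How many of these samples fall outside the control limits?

3

Compare each point to [80.499, 80.775]: sample 3 = 80.372 < LCL; sample 4 = 80.334 < LCL; sample 5 = 80.478 < LCL.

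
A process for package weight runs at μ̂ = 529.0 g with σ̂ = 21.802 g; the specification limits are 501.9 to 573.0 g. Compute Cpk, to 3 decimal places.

0.414

Cpu = (USL − μ̂) / (3σ̂) = (573.0 − 529.0) / (3 × 21.802) = 0.6727; Cpl = (μ̂ − LSL) / (3σ̂) = (529.0 − 501.9) / (3 × 21.802) = 0.4143; Cpk = min(Cpu, Cpl) = 0.4143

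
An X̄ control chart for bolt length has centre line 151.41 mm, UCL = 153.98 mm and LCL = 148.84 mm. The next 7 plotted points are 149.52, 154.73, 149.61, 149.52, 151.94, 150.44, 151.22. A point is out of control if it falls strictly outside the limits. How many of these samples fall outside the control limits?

1

Compare each point to [148.84, 153.98]: sample 2 = 154.73 > UCL.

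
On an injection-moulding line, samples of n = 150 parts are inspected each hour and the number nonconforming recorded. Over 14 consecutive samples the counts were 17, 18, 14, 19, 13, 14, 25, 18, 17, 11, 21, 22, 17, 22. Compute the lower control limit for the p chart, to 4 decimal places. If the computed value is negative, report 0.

p̄ = Σdᵢ / (k·n) = 248 / (14 × 150) = 0.11810
LCL = p̄ − 3·√(p̄(1−p̄)/n) = 0.11810 − 3 × 0.02635 = 0.03905

0.0390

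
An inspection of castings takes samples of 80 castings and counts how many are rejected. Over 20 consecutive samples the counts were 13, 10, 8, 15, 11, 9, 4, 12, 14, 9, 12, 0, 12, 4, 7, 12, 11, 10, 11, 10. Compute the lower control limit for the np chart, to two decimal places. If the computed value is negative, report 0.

p̄ = Σdᵢ / (k·n) = 194 / (20 × 80) = 0.12125
LCL = np̄ − 3·√(np̄(1−p̄)) = 9.7000 − 3 × 2.9196 = 0.9413

0.94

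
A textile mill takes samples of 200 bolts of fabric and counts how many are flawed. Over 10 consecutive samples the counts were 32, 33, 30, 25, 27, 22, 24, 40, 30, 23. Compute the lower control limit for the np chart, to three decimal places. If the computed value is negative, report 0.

p̄ = Σdᵢ / (k·n) = 286 / (10 × 200) = 0.14300
LCL = np̄ − 3·√(np̄(1−p̄)) = 28.6000 − 3 × 4.9508 = 13.7477

13.748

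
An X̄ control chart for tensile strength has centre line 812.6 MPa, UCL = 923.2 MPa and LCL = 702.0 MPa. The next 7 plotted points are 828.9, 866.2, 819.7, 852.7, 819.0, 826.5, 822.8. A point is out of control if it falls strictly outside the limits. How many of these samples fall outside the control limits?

0

All 7 points lie within [702.0, 923.2].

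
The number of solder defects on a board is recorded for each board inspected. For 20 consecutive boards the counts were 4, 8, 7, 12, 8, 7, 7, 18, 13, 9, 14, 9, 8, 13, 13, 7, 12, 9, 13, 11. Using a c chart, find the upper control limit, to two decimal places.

c̄ = (4 + 8 + 7 + 12 + 8 + 7 + 7 + 18 + 13 + 9 + 14 + 9 + 8 + 13 + 13 + 7 + 12 + 9 + 13 + 11) / 20 = 202 / 20 = 10.1000
UCL = c̄ + 3√c̄ = 10.1000 + 3 × √10.1000 = 10.1000 + 3 × 3.1780 = 19.6341

19.63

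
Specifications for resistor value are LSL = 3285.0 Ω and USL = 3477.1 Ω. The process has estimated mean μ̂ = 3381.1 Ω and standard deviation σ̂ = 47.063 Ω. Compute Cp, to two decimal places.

Cp = (USL − LSL) / (6σ̂) = (3477.1 − 3285.0) / (6 × 47.063) = 192.1000 / 282.3780 = 0.6803

0.68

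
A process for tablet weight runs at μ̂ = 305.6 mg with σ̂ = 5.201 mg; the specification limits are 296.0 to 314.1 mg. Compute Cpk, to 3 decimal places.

Cpu = (USL − μ̂) / (3σ̂) = (314.1 − 305.6) / (3 × 5.201) = 0.5448; Cpl = (μ̂ − LSL) / (3σ̂) = (305.6 − 296.0) / (3 × 5.201) = 0.6153; Cpk = min(Cpu, Cpl) = 0.5448

0.545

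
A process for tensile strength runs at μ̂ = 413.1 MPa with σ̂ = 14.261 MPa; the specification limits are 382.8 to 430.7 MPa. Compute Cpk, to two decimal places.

Cpu = (USL − μ̂) / (3σ̂) = (430.7 − 413.1) / (3 × 14.261) = 0.4114; Cpl = (μ̂ − LSL) / (3σ̂) = (413.1 − 382.8) / (3 × 14.261) = 0.7082; Cpk = min(Cpu, Cpl) = 0.4114

0.41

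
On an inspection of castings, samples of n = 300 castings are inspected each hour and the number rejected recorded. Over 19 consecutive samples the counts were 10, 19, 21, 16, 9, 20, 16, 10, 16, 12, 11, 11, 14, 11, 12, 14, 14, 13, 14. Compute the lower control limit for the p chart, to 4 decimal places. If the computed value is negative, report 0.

p̄ = Σdᵢ / (k·n) = 263 / (19 × 300) = 0.04614
LCL = p̄ − 3·√(p̄(1−p̄)/n) = 0.04614 − 3 × 0.01211 = 0.00980

0.0098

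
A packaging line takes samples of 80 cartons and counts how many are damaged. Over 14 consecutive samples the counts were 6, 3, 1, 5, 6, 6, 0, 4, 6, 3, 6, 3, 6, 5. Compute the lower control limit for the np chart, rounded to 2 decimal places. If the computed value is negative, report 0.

p̄ = Σdᵢ / (k·n) = 60 / (14 × 80) = 0.05357
LCL = np̄ − 3·√(np̄(1−p̄)) = 4.2857 − 3 × 2.0140 = -1.7562 → 0 (negative, so LCL = 0)

0.00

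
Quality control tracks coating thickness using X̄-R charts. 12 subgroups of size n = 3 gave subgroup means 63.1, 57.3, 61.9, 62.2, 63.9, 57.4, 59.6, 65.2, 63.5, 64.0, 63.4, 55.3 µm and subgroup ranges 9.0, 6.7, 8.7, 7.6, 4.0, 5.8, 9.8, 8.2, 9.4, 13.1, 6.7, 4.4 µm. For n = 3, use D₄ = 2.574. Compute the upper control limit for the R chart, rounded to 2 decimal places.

20.03

R̄ = (9.0 + 6.7 + 8.7 + 7.6 + 4.0 + 5.8 + 9.8 + 8.2 + 9.4 + 13.1 + 6.7 + 4.4) / 12 = 93.4000 / 12 = 7.7833
UCL_R = D₄·R̄ = 2.574 × 7.7833 = 20.0343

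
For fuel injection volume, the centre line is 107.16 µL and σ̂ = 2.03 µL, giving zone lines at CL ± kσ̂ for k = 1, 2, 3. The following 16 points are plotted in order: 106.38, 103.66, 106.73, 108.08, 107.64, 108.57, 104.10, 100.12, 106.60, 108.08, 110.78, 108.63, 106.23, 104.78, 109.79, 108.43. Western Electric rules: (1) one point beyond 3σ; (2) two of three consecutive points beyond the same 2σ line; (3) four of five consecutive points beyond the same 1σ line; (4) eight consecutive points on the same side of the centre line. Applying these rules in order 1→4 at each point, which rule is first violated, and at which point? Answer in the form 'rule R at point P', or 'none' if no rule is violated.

Zone of each point (C = within 1σ̂, B = 1σ̂–2σ̂, A = 2σ̂–3σ̂, * = beyond 3σ̂; sign = side of CL): 1:-C, 2:-B, 3:-C, 4:+C, 5:+C, 6:+C, 7:-B, 8:-*, 9:-C, 10:+C, 11:+B, 12:+C, 13:-C, 14:-B, 15:+B, 16:+C
Rule 1 (one point beyond the 3σ limits) is satisfied at point 8.

rule 1 at point 8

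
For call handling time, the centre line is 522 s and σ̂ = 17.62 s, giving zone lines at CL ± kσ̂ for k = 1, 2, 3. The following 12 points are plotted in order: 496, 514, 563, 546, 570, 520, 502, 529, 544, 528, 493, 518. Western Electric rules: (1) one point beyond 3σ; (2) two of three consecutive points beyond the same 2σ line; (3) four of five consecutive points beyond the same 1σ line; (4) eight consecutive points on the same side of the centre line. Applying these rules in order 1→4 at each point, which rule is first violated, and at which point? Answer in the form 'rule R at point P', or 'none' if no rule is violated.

rule 2 at point 5

Zone of each point (C = within 1σ̂, B = 1σ̂–2σ̂, A = 2σ̂–3σ̂, * = beyond 3σ̂; sign = side of CL): 1:-B, 2:-C, 3:+A, 4:+B, 5:+A, 6:-C, 7:-B, 8:+C, 9:+B, 10:+C, 11:-B, 12:-C
Rule 2 (two of three consecutive points beyond the same 2σ limit) is satisfied at point 5.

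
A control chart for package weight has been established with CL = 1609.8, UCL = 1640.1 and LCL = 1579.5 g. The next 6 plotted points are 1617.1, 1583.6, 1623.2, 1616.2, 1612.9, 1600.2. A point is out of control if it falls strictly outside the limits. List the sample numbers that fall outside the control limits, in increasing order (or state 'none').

All 6 points lie within [1579.5, 1640.1].

none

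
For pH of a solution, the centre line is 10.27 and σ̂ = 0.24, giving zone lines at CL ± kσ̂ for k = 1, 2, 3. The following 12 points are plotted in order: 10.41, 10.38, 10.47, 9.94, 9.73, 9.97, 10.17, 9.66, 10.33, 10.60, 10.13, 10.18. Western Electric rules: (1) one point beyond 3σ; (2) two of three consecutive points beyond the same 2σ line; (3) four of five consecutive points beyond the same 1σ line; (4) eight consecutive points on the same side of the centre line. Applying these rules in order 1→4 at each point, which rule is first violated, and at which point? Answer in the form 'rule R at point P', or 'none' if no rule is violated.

Zone of each point (C = within 1σ̂, B = 1σ̂–2σ̂, A = 2σ̂–3σ̂, * = beyond 3σ̂; sign = side of CL): 1:+C, 2:+C, 3:+C, 4:-B, 5:-A, 6:-B, 7:-C, 8:-A, 9:+C, 10:+B, 11:-C, 12:-C
Rule 3 (four of five consecutive points beyond the same 1σ limit) is satisfied at point 8.

rule 3 at point 8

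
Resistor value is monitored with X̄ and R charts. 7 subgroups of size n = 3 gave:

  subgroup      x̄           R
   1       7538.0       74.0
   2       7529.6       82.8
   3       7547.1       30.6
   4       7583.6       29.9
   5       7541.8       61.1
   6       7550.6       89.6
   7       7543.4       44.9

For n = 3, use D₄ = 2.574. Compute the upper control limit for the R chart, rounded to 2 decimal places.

151.83

R̄ = (74.0 + 82.8 + 30.6 + 29.9 + 61.1 + 89.6 + 44.9) / 7 = 412.9000 / 7 = 58.9857
UCL_R = D₄·R̄ = 2.574 × 58.9857 = 151.8292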